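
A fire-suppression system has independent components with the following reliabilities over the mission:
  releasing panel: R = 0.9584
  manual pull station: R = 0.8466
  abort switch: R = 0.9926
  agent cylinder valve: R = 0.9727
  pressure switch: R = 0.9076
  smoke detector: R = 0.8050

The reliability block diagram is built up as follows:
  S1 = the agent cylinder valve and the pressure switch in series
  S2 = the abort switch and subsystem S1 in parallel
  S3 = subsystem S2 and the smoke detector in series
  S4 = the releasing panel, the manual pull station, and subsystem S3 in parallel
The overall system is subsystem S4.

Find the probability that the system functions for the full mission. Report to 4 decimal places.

Series (agent cylinder valve and pressure switch): 0.972700 × 0.907600 = 0.882823
Parallel (abort switch and [0.882823]): 1 − (1 − 0.992600)(1 − 0.882823) = 0.999133
Series ([0.999133] and smoke detector): 0.999133 × 0.805000 = 0.804302
Parallel (releasing panel, manual pull station, and [0.804302]): 1 − (1 − 0.958400)(1 − 0.846600)(1 − 0.804302) = 0.9988

0.9988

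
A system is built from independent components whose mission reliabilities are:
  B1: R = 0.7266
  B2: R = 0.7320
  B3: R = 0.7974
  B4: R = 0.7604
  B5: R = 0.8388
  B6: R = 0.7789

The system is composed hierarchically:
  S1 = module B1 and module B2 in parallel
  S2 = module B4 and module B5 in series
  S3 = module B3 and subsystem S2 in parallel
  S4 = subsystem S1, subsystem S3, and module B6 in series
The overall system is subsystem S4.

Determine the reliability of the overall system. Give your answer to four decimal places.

0.6689

Parallel (B1 and B2): 1 − (1 − 0.726600)(1 − 0.732000) = 0.926729
Series (B4 and B5): 0.760400 × 0.838800 = 0.637824
Parallel (B3 and [0.637824]): 1 − (1 − 0.797400)(1 − 0.637824) = 0.926623
Series ([0.926729], [0.926623], and B6): 0.926729 × 0.926623 × 0.778900 = 0.6689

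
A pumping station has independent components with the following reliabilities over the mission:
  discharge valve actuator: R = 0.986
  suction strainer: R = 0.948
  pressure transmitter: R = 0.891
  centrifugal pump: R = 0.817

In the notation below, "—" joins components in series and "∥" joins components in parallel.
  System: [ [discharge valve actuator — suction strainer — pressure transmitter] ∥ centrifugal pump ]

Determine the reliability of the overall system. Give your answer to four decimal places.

Series (discharge valve actuator, suction strainer, and pressure transmitter): 0.986000 × 0.948000 × 0.891000 = 0.832843
Parallel ([0.832843] and centrifugal pump): 1 − (1 − 0.832843)(1 − 0.817000) = 0.9694

0.9694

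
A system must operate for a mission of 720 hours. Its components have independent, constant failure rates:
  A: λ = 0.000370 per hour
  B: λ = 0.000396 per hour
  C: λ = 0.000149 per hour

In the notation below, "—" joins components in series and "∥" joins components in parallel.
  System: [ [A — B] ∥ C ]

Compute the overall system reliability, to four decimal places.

R(A) = exp(−0.000370 × 720) = 0.766133
R(B) = exp(−0.000396 × 720) = 0.751924
R(C) = exp(−0.000149 × 720) = 0.898274
Series (A and B): 0.766133 × 0.751924 = 0.576074
Parallel ([0.576074] and C): 1 − (1 − 0.576074)(1 − 0.898274) = 0.9569

0.9569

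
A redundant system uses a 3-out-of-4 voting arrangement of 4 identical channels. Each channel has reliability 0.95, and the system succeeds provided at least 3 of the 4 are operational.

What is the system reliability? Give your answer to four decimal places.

R = Σ_{i=3}^{4} C(4,i) p^i (1−p)^{4−i} with p = 0.95
C(4,3)·0.95^3·0.05^1 = 0.171475
C(4,4)·0.95^4·0.05^0 = 0.814506
Sum = 0.9860

0.9860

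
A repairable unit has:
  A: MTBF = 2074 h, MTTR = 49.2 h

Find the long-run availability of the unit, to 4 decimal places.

A(A) = MTBF/(MTBF+MTTR) = 2074/(2074+49.2) = 0.9768

0.9768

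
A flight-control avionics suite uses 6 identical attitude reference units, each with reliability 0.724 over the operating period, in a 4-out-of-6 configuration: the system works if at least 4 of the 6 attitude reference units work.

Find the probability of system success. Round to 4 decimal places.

R = Σ_{i=4}^{6} C(6,i) p^i (1−p)^{6−i} with p = 0.724
C(6,4)·0.724^4·0.276^2 = 0.313952
C(6,5)·0.724^5·0.276^1 = 0.329422
C(6,6)·0.724^6·0.276^0 = 0.144023
Sum = 0.7874

0.7874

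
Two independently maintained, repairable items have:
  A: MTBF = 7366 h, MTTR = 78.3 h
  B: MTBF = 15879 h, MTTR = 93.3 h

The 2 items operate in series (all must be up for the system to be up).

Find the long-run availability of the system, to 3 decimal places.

0.984

A(A) = MTBF/(MTBF+MTTR) = 7366/(7366+78.3) = 0.989482
A(B) = MTBF/(MTBF+MTTR) = 15879/(15879+93.3) = 0.994159
Series availability: 0.989482 × 0.994159 = 0.984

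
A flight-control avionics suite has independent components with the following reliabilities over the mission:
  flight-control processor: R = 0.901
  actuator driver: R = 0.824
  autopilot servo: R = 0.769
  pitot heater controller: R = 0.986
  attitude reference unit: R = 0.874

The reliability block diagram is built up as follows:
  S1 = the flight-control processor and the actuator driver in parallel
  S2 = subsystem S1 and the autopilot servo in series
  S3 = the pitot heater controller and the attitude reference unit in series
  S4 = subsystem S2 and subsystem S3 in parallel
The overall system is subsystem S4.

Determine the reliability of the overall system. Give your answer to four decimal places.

Parallel (flight-control processor and actuator driver): 1 − (1 − 0.901000)(1 − 0.824000) = 0.982576
Series ([0.982576] and autopilot servo): 0.982576 × 0.769000 = 0.755601
Series (pitot heater controller and attitude reference unit): 0.986000 × 0.874000 = 0.861764
Parallel ([0.755601] and [0.861764]): 1 − (1 − 0.755601)(1 − 0.861764) = 0.9662

0.9662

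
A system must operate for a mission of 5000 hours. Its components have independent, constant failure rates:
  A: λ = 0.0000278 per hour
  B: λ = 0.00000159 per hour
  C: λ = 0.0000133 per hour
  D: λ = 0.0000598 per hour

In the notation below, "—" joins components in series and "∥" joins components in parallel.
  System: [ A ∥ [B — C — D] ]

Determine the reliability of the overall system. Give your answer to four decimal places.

R(A) = exp(−0.0000278 × 5000) = 0.870228
R(B) = exp(−0.00000159 × 5000) = 0.992082
R(C) = exp(−0.0000133 × 5000) = 0.935663
R(D) = exp(−0.0000598 × 5000) = 0.741559
Series (B, C, and D): 0.992082 × 0.935663 × 0.741559 = 0.688355
Parallel (A and [0.688355]): 1 − (1 − 0.870228)(1 − 0.688355) = 0.9596

0.9596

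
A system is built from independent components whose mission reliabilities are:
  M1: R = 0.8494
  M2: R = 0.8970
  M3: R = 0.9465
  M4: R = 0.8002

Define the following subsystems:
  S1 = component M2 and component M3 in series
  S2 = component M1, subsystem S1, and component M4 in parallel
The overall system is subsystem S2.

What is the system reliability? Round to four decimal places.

Series (M2 and M3): 0.897000 × 0.946500 = 0.849011
Parallel (M1, [0.849011], and M4): 1 − (1 − 0.849400)(1 − 0.849011)(1 − 0.800200) = 0.9955

0.9955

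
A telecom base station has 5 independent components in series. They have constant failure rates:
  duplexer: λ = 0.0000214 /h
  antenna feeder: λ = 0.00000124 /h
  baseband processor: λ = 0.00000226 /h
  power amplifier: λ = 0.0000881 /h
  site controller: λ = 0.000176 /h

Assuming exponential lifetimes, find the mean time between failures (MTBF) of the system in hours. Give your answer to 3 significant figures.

3460

Series of exponential components: λ_sys = Σ λ_i
λ_sys = 0.0000214 + 0.00000124 + 0.00000226 + 0.0000881 + 0.000176 = 2.8900e-04 /h
MTBF = 1 / λ_sys = 3460 h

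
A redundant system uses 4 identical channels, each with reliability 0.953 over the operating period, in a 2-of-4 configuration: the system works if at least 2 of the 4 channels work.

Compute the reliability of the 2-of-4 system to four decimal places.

0.9996

R = Σ_{i=2}^{4} C(4,i) p^i (1−p)^{4−i} with p = 0.953
C(4,2)·0.953^2·0.047^2 = 0.012037
C(4,3)·0.953^3·0.047^1 = 0.162718
C(4,4)·0.953^4·0.047^0 = 0.824844
Sum = 0.9996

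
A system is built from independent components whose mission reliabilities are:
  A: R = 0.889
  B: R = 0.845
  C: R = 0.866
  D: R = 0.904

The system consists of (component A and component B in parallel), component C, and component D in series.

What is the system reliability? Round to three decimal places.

0.769

Parallel (A and B): 1 − (1 − 0.88900)(1 − 0.84500) = 0.98280
Series ([0.98280], C, and D): 0.98280 × 0.86600 × 0.90400 = 0.769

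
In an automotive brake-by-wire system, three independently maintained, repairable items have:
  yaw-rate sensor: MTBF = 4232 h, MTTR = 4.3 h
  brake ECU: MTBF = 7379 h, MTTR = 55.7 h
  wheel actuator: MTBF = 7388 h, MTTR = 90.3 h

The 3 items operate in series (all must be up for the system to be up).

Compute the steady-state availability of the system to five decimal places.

A(yaw-rate sensor) = MTBF/(MTBF+MTTR) = 4232/(4232+4.3) = 0.998985
A(brake ECU) = MTBF/(MTBF+MTTR) = 7379/(7379+55.7) = 0.992508
A(wheel actuator) = MTBF/(MTBF+MTTR) = 7388/(7388+90.3) = 0.987925
Series availability: 0.998985 × 0.992508 × 0.987925 = 0.97953

0.97953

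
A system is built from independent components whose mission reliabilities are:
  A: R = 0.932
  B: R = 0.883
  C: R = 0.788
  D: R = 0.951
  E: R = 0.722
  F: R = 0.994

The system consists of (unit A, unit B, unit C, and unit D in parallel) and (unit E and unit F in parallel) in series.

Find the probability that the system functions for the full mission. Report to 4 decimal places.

Parallel (A, B, C, and D): 1 − (1 − 0.932000)(1 − 0.883000)(1 − 0.788000)(1 − 0.951000) = 0.999917
Parallel (E and F): 1 − (1 − 0.722000)(1 − 0.994000) = 0.998332
Series ([0.999917] and [0.998332]): 0.999917 × 0.998332 = 0.9982

0.9982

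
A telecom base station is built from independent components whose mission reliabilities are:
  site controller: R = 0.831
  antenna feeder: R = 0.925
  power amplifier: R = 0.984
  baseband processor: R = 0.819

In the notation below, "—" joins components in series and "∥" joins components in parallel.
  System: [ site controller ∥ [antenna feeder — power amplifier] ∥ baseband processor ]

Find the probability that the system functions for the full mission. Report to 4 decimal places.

0.9973

Series (antenna feeder and power amplifier): 0.925000 × 0.984000 = 0.910200
Parallel (site controller, [0.910200], and baseband processor): 1 − (1 − 0.831000)(1 − 0.910200)(1 − 0.819000) = 0.9973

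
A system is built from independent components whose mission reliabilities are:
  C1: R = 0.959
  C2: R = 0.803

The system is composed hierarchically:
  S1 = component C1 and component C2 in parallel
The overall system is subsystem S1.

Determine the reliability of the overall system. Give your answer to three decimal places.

0.992

Parallel (C1 and C2): 1 − (1 − 0.95900)(1 − 0.80300) = 0.992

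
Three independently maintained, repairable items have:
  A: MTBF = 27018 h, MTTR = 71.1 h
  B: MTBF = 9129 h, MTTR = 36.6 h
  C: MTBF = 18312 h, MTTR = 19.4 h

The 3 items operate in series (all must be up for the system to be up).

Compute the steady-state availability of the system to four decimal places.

0.9923

A(A) = MTBF/(MTBF+MTTR) = 27018/(27018+71.1) = 0.997375
A(B) = MTBF/(MTBF+MTTR) = 9129/(9129+36.6) = 0.996007
A(C) = MTBF/(MTBF+MTTR) = 18312/(18312+19.4) = 0.998942
Series availability: 0.997375 × 0.996007 × 0.998942 = 0.9923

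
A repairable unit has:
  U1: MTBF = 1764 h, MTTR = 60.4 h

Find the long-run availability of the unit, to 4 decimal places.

A(U1) = MTBF/(MTBF+MTTR) = 1764/(1764+60.4) = 0.9669

0.9669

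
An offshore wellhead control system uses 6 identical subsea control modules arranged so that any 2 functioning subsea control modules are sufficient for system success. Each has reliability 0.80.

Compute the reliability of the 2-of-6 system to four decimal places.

R = Σ_{i=2}^{6} C(6,i) p^i (1−p)^{6−i} with p = 0.80
C(6,2)·0.80^2·0.20^4 = 0.015360
C(6,3)·0.80^3·0.20^3 = 0.081920
C(6,4)·0.80^4·0.20^2 = 0.245760
C(6,5)·0.80^5·0.20^1 = 0.393216
C(6,6)·0.80^6·0.20^0 = 0.262144
Sum = 0.9984

0.9984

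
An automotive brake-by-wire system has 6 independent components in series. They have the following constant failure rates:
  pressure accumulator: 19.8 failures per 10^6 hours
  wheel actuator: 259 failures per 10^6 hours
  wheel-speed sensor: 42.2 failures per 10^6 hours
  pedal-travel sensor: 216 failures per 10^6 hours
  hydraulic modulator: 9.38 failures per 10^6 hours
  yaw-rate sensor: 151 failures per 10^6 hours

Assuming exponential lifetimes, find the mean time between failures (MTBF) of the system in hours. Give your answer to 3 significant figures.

1430

Series of exponential components: λ_sys = Σ λ_i
λ_sys = 0.0000198 + 0.000259 + 0.0000422 + 0.000216 + 0.00000938 + 0.000151 = 6.9738e-04 /h
MTBF = 1 / λ_sys = 1430 h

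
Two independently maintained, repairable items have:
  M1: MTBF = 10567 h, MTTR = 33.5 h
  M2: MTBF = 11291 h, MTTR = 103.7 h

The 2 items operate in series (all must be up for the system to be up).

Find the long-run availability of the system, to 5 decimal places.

A(M1) = MTBF/(MTBF+MTTR) = 10567/(10567+33.5) = 0.996840
A(M2) = MTBF/(MTBF+MTTR) = 11291/(11291+103.7) = 0.990899
Series availability: 0.996840 × 0.990899 = 0.98777

0.98777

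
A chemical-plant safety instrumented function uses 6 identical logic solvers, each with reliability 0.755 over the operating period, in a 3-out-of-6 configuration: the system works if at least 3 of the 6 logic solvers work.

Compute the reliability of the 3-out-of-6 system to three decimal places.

R = Σ_{i=3}^{6} C(6,i) p^i (1−p)^{6−i} with p = 0.755
C(6,3)·0.755^3·0.245^3 = 0.12658
C(6,4)·0.755^4·0.245^2 = 0.29256
C(6,5)·0.755^5·0.245^1 = 0.36062
C(6,6)·0.755^6·0.245^0 = 0.18522
Sum = 0.965

0.965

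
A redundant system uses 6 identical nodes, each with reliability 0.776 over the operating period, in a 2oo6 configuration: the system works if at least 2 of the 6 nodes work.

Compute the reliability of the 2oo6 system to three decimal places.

0.997

R = Σ_{i=2}^{6} C(6,i) p^i (1−p)^{6−i} with p = 0.776
C(6,2)·0.776^2·0.224^4 = 0.02274
C(6,3)·0.776^3·0.224^3 = 0.10504
C(6,4)·0.776^4·0.224^2 = 0.27292
C(6,5)·0.776^5·0.224^1 = 0.37819
C(6,6)·0.776^6·0.224^0 = 0.21836
Sum = 0.997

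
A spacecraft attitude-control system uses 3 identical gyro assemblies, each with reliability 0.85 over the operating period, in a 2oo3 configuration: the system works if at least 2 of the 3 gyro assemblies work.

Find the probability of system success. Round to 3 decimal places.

0.939

R = Σ_{i=2}^{3} C(3,i) p^i (1−p)^{3−i} with p = 0.85
C(3,2)·0.85^2·0.15^1 = 0.32513
C(3,3)·0.85^3·0.15^0 = 0.61413
Sum = 0.939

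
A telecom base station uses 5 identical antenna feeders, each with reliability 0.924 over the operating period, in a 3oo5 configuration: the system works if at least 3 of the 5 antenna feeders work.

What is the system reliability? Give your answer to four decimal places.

0.9961

R = Σ_{i=3}^{5} C(5,i) p^i (1−p)^{5−i} with p = 0.924
C(5,3)·0.924^3·0.076^2 = 0.045566
C(5,4)·0.924^4·0.076^1 = 0.276995
C(5,5)·0.924^5·0.076^0 = 0.673535
Sum = 0.9961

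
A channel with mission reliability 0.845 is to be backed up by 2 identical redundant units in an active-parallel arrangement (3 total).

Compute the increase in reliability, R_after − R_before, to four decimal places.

R_before = 0.845
R_after = 1 − (1 − 0.845)^3 = 0.9963
ΔR = 0.9963 − 0.845 = 0.1513

0.1513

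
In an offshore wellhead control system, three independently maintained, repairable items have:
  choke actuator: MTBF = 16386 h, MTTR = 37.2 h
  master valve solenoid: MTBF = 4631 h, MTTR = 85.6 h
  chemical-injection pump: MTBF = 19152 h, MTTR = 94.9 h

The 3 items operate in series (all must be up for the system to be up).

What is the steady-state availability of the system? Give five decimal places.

0.97480

A(choke actuator) = MTBF/(MTBF+MTTR) = 16386/(16386+37.2) = 0.997735
A(master valve solenoid) = MTBF/(MTBF+MTTR) = 4631/(4631+85.6) = 0.981851
A(chemical-injection pump) = MTBF/(MTBF+MTTR) = 19152/(19152+94.9) = 0.995069
Series availability: 0.997735 × 0.981851 × 0.995069 = 0.97480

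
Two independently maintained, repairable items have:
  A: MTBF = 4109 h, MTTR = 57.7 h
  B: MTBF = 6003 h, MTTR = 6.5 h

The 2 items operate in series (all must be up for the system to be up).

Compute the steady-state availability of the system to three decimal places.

0.985

A(A) = MTBF/(MTBF+MTTR) = 4109/(4109+57.7) = 0.986152
A(B) = MTBF/(MTBF+MTTR) = 6003/(6003+6.5) = 0.998918
Series availability: 0.986152 × 0.998918 = 0.985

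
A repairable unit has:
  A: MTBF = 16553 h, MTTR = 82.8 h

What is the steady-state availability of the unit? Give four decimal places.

A(A) = MTBF/(MTBF+MTTR) = 16553/(16553+82.8) = 0.9950

0.9950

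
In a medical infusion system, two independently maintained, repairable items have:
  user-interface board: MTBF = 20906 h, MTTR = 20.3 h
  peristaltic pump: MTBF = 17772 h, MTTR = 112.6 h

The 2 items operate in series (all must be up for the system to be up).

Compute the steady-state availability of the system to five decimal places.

A(user-interface board) = MTBF/(MTBF+MTTR) = 20906/(20906+20.3) = 0.999030
A(peristaltic pump) = MTBF/(MTBF+MTTR) = 17772/(17772+112.6) = 0.993704
Series availability: 0.999030 × 0.993704 = 0.99274

0.99274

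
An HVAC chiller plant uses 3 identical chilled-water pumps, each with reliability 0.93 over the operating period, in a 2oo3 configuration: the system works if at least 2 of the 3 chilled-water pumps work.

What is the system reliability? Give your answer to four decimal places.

R = Σ_{i=2}^{3} C(3,i) p^i (1−p)^{3−i} with p = 0.93
C(3,2)·0.93^2·0.07^1 = 0.181629
C(3,3)·0.93^3·0.07^0 = 0.804357
Sum = 0.9860

0.9860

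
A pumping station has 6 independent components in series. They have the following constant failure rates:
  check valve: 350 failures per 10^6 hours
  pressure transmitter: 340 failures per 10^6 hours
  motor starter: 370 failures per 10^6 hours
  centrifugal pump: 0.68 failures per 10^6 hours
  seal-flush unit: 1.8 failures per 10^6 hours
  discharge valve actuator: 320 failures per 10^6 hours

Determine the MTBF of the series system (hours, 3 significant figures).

Series of exponential components: λ_sys = Σ λ_i
λ_sys = 0.00035 + 0.00034 + 0.00037 + 0.00000068 + 0.0000018 + 0.00032 = 1.3825e-03 /h
MTBF = 1 / λ_sys = 723 h

723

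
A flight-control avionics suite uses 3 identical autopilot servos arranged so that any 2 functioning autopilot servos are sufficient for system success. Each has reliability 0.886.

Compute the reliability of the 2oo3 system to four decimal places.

R = Σ_{i=2}^{3} C(3,i) p^i (1−p)^{3−i} with p = 0.886
C(3,2)·0.886^2·0.114^1 = 0.268469
C(3,3)·0.886^3·0.114^0 = 0.695506
Sum = 0.9640

0.9640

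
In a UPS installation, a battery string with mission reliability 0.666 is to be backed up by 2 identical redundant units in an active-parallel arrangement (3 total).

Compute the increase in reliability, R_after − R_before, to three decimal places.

0.297

R_before = 0.666
R_after = 1 − (1 − 0.666)^3 = 0.963
ΔR = 0.963 − 0.666 = 0.297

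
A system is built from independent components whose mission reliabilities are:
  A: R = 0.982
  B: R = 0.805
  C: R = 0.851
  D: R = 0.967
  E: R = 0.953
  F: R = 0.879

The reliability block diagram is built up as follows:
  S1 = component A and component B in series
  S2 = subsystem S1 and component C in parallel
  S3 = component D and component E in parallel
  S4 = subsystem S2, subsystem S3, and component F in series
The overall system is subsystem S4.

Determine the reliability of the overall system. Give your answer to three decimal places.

0.850

Series (A and B): 0.98200 × 0.80500 = 0.79051
Parallel ([0.79051] and C): 1 − (1 − 0.79051)(1 − 0.85100) = 0.96879
Parallel (D and E): 1 − (1 − 0.96700)(1 − 0.95300) = 0.99845
Series ([0.96879], [0.99845], and F): 0.96879 × 0.99845 × 0.87900 = 0.850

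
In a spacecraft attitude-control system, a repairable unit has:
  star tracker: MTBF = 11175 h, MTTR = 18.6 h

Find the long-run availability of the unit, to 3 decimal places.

A(star tracker) = MTBF/(MTBF+MTTR) = 11175/(11175+18.6) = 0.998

0.998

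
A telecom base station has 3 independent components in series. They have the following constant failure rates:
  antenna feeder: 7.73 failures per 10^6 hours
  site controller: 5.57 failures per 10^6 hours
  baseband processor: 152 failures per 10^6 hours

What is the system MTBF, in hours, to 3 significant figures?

6050

Series of exponential components: λ_sys = Σ λ_i
λ_sys = 0.00000773 + 0.00000557 + 0.000152 = 1.6530e-04 /h
MTBF = 1 / λ_sys = 6050 h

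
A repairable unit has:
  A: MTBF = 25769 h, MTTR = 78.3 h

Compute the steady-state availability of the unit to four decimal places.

A(A) = MTBF/(MTBF+MTTR) = 25769/(25769+78.3) = 0.9970

0.9970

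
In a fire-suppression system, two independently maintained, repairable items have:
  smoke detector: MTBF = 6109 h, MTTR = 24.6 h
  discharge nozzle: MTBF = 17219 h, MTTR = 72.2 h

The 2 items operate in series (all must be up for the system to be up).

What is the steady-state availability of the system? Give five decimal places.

0.99183

A(smoke detector) = MTBF/(MTBF+MTTR) = 6109/(6109+24.6) = 0.995989
A(discharge nozzle) = MTBF/(MTBF+MTTR) = 17219/(17219+72.2) = 0.995824
Series availability: 0.995989 × 0.995824 = 0.99183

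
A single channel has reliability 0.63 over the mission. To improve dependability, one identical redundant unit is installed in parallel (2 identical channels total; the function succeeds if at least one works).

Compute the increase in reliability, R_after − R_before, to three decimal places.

R_before = 0.63
R_after = 1 − (1 − 0.63)^2 = 0.863
ΔR = 0.863 − 0.63 = 0.233

0.233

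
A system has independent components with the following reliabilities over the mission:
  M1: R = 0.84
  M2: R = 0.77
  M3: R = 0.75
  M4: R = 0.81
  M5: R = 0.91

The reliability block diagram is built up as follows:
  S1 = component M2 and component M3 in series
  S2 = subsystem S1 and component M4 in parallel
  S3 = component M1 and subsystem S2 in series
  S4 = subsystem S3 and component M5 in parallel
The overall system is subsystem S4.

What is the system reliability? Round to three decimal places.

Series (M2 and M3): 0.77000 × 0.75000 = 0.57750
Parallel ([0.57750] and M4): 1 − (1 − 0.57750)(1 − 0.81000) = 0.91973
Series (M1 and [0.91973]): 0.84000 × 0.91973 = 0.77257
Parallel ([0.77257] and M5): 1 − (1 − 0.77257)(1 − 0.91000) = 0.980

0.980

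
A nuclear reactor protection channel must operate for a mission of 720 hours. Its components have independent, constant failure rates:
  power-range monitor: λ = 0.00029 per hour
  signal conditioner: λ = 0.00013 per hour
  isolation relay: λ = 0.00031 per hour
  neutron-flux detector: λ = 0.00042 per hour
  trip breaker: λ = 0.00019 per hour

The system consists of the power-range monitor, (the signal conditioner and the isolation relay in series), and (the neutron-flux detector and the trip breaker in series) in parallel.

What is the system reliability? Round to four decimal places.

R(power-range monitor) = exp(−0.00029 × 720) = 0.811558
R(signal conditioner) = exp(−0.00013 × 720) = 0.910647
R(isolation relay) = exp(−0.00031 × 720) = 0.799955
R(neutron-flux detector) = exp(−0.00042 × 720) = 0.739042
R(trip breaker) = exp(−0.00019 × 720) = 0.872145
Series (signal conditioner and isolation relay): 0.910647 × 0.799955 = 0.728477
Series (neutron-flux detector and trip breaker): 0.739042 × 0.872145 = 0.644552
Parallel (power-range monitor, [0.728477], and [0.644552]): 1 − (1 − 0.811558)(1 − 0.728477)(1 − 0.644552) = 0.9818

0.9818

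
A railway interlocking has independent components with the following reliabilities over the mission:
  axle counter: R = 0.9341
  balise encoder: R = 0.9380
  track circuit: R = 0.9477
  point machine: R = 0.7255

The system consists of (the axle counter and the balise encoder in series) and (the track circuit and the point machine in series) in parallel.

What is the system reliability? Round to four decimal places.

0.9613

Series (axle counter and balise encoder): 0.934100 × 0.938000 = 0.876186
Series (track circuit and point machine): 0.947700 × 0.725500 = 0.687556
Parallel ([0.876186] and [0.687556]): 1 − (1 − 0.876186)(1 − 0.687556) = 0.9613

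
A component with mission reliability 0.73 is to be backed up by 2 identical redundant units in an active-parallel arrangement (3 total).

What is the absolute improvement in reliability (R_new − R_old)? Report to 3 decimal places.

R_before = 0.73
R_after = 1 − (1 − 0.73)^3 = 0.980
ΔR = 0.980 − 0.73 = 0.250

0.250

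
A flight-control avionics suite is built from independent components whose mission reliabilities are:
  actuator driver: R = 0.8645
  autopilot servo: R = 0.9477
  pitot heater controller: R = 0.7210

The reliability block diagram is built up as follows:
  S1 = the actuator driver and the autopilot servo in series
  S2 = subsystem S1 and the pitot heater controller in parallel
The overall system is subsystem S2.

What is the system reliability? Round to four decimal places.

0.9496

Series (actuator driver and autopilot servo): 0.864500 × 0.947700 = 0.819287
Parallel ([0.819287] and pitot heater controller): 1 − (1 − 0.819287)(1 − 0.721000) = 0.9496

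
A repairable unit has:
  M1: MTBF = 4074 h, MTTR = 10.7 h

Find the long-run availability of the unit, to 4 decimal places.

A(M1) = MTBF/(MTBF+MTTR) = 4074/(4074+10.7) = 0.9974

0.9974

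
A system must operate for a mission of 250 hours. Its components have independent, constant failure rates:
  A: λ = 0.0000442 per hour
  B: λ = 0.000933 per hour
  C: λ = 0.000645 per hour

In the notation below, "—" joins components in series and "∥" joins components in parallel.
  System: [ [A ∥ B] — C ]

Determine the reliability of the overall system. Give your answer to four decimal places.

R(A) = exp(−0.0000442 × 250) = 0.989011
R(B) = exp(−0.000933 × 250) = 0.791956
R(C) = exp(−0.000645 × 250) = 0.851079
Parallel (A and B): 1 − (1 − 0.989011)(1 − 0.791956) = 0.997714
Series ([0.997714] and C): 0.997714 × 0.851079 = 0.8491

0.8491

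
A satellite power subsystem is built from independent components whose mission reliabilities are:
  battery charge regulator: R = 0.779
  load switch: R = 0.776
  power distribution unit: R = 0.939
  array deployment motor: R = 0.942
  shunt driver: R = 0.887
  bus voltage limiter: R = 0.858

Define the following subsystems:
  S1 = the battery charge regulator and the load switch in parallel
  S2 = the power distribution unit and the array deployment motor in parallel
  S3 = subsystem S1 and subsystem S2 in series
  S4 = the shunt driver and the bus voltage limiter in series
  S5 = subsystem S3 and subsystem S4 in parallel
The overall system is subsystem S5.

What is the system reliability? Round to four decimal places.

Parallel (battery charge regulator and load switch): 1 − (1 − 0.779000)(1 − 0.776000) = 0.950496
Parallel (power distribution unit and array deployment motor): 1 − (1 − 0.939000)(1 − 0.942000) = 0.996462
Series ([0.950496] and [0.996462]): 0.950496 × 0.996462 = 0.947133
Series (shunt driver and bus voltage limiter): 0.887000 × 0.858000 = 0.761046
Parallel ([0.947133] and [0.761046]): 1 − (1 − 0.947133)(1 − 0.761046) = 0.9874

0.9874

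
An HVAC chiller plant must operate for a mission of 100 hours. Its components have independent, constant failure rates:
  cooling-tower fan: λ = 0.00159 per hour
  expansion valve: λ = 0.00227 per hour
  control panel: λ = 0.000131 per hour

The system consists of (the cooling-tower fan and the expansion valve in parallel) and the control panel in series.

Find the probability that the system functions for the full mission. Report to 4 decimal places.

0.9575

R(cooling-tower fan) = exp(−0.00159 × 100) = 0.852996
R(expansion valve) = exp(−0.00227 × 100) = 0.796921
R(control panel) = exp(−0.000131 × 100) = 0.986985
Parallel (cooling-tower fan and expansion valve): 1 − (1 − 0.852996)(1 − 0.796921) = 0.970147
Series ([0.970147] and control panel): 0.970147 × 0.986985 = 0.9575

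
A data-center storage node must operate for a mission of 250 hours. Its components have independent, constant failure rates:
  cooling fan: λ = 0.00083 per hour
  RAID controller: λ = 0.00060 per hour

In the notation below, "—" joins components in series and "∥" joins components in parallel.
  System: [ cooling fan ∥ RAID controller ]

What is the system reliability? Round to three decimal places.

R(cooling fan) = exp(−0.00083 × 250) = 0.81261
R(RAID controller) = exp(−0.00060 × 250) = 0.86071
Parallel (cooling fan and RAID controller): 1 − (1 − 0.81261)(1 − 0.86071) = 0.974

0.974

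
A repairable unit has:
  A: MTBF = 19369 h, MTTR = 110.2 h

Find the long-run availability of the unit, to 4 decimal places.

0.9943

A(A) = MTBF/(MTBF+MTTR) = 19369/(19369+110.2) = 0.9943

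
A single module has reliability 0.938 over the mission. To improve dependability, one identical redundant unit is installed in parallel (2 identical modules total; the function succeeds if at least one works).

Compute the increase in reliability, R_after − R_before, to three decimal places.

0.058

R_before = 0.938
R_after = 1 − (1 − 0.938)^2 = 0.996
ΔR = 0.996 − 0.938 = 0.058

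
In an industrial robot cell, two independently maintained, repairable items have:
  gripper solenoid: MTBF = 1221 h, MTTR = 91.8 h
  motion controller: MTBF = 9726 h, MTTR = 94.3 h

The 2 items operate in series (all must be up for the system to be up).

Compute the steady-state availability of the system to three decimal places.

A(gripper solenoid) = MTBF/(MTBF+MTTR) = 1221/(1221+91.8) = 0.930073
A(motion controller) = MTBF/(MTBF+MTTR) = 9726/(9726+94.3) = 0.990397
Series availability: 0.930073 × 0.990397 = 0.921

0.921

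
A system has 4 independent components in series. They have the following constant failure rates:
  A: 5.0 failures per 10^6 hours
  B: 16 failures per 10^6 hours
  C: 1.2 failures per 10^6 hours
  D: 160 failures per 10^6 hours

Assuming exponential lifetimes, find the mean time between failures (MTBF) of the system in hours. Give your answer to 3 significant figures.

5490

Series of exponential components: λ_sys = Σ λ_i
λ_sys = 0.0000050 + 0.000016 + 0.0000012 + 0.00016 = 1.8220e-04 /h
MTBF = 1 / λ_sys = 5490 h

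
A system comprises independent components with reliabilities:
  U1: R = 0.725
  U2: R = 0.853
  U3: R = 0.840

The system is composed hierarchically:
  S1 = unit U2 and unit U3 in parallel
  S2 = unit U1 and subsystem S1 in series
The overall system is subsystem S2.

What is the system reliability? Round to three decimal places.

Parallel (U2 and U3): 1 − (1 − 0.85300)(1 − 0.84000) = 0.97648
Series (U1 and [0.97648]): 0.72500 × 0.97648 = 0.708

0.708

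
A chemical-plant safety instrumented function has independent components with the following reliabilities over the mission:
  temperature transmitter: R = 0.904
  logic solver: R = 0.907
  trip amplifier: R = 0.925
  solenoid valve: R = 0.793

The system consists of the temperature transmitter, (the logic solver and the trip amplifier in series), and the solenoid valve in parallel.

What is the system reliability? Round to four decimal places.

0.9968

Series (logic solver and trip amplifier): 0.907000 × 0.925000 = 0.838975
Parallel (temperature transmitter, [0.838975], and solenoid valve): 1 − (1 − 0.904000)(1 − 0.838975)(1 − 0.793000) = 0.9968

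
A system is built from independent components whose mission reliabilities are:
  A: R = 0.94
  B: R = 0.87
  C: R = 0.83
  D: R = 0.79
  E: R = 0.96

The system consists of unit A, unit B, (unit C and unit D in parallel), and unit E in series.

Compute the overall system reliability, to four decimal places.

Parallel (C and D): 1 − (1 − 0.830000)(1 − 0.790000) = 0.964300
Series (A, B, [0.964300], and E): 0.940000 × 0.870000 × 0.964300 × 0.960000 = 0.7571

0.7571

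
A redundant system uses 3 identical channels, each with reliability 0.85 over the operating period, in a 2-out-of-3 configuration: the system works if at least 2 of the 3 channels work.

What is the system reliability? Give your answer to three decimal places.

R = Σ_{i=2}^{3} C(3,i) p^i (1−p)^{3−i} with p = 0.85
C(3,2)·0.85^2·0.15^1 = 0.32513
C(3,3)·0.85^3·0.15^0 = 0.61413
Sum = 0.939

0.939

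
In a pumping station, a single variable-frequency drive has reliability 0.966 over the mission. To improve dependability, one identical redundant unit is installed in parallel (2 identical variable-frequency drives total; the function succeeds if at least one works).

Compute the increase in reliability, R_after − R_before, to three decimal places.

0.033

R_before = 0.966
R_after = 1 − (1 − 0.966)^2 = 0.999
ΔR = 0.999 − 0.966 = 0.033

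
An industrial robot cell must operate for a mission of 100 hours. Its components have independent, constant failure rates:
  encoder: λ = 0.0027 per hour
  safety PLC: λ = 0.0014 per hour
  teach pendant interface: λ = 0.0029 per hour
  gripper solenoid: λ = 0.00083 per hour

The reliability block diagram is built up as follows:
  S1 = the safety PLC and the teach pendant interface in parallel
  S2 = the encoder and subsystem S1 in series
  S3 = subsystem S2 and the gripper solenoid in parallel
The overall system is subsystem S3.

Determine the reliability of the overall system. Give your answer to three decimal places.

R(encoder) = exp(−0.0027 × 100) = 0.76338
R(safety PLC) = exp(−0.0014 × 100) = 0.86936
R(teach pendant interface) = exp(−0.0029 × 100) = 0.74826
R(gripper solenoid) = exp(−0.00083 × 100) = 0.92035
Parallel (safety PLC and teach pendant interface): 1 − (1 − 0.86936)(1 − 0.74826) = 0.96711
Series (encoder and [0.96711]): 0.76338 × 0.96711 = 0.73827
Parallel ([0.73827] and gripper solenoid): 1 − (1 − 0.73827)(1 − 0.92035) = 0.979

0.979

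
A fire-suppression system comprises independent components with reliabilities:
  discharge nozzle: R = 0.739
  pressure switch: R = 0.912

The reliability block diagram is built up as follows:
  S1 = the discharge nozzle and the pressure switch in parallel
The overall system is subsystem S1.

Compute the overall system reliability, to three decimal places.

Parallel (discharge nozzle and pressure switch): 1 − (1 − 0.73900)(1 − 0.91200) = 0.977

0.977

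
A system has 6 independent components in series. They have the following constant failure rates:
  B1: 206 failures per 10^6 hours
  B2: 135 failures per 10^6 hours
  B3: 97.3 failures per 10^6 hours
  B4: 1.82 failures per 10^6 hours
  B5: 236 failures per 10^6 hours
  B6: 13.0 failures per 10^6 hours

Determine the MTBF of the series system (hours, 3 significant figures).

1450

Series of exponential components: λ_sys = Σ λ_i
λ_sys = 0.000206 + 0.000135 + 0.0000973 + 0.00000182 + 0.000236 + 0.0000130 = 6.8912e-04 /h
MTBF = 1 / λ_sys = 1450 h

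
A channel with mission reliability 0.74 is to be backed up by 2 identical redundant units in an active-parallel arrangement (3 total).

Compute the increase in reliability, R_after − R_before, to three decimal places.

R_before = 0.74
R_after = 1 − (1 − 0.74)^3 = 0.982
ΔR = 0.982 − 0.74 = 0.242

0.242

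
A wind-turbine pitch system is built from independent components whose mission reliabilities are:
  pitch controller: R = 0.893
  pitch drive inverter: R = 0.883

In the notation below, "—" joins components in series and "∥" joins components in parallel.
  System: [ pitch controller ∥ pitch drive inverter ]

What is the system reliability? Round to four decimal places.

0.9875

Parallel (pitch controller and pitch drive inverter): 1 − (1 − 0.893000)(1 − 0.883000) = 0.9875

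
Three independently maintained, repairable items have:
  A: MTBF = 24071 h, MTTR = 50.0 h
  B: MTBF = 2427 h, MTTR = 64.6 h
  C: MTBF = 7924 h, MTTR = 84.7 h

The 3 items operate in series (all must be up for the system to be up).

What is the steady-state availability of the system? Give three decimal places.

0.962

A(A) = MTBF/(MTBF+MTTR) = 24071/(24071+50.0) = 0.997927
A(B) = MTBF/(MTBF+MTTR) = 2427/(2427+64.6) = 0.974073
A(C) = MTBF/(MTBF+MTTR) = 7924/(7924+84.7) = 0.989424
Series availability: 0.997927 × 0.974073 × 0.989424 = 0.962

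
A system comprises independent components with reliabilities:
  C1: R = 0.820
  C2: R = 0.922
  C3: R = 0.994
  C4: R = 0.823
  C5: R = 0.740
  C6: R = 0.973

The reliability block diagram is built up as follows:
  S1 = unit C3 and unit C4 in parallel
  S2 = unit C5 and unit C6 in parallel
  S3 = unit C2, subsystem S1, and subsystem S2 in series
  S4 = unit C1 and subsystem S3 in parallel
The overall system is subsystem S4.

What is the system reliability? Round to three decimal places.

0.985

Parallel (C3 and C4): 1 − (1 − 0.99400)(1 − 0.82300) = 0.99894
Parallel (C5 and C6): 1 − (1 − 0.74000)(1 − 0.97300) = 0.99298
Series (C2, [0.99894], and [0.99298]): 0.92200 × 0.99894 × 0.99298 = 0.91456
Parallel (C1 and [0.91456]): 1 − (1 − 0.82000)(1 − 0.91456) = 0.985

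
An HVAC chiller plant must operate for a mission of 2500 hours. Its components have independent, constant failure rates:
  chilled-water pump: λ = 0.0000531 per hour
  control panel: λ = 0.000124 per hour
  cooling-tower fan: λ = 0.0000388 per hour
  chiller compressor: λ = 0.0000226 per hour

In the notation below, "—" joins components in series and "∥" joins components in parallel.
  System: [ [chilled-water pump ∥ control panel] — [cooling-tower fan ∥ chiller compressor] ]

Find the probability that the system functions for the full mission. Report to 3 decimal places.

0.962

R(chilled-water pump) = exp(−0.0000531 × 2500) = 0.87568
R(control panel) = exp(−0.000124 × 2500) = 0.73345
R(cooling-tower fan) = exp(−0.0000388 × 2500) = 0.90756
R(chiller compressor) = exp(−0.0000226 × 2500) = 0.94507
Parallel (chilled-water pump and control panel): 1 − (1 − 0.87568)(1 − 0.73345) = 0.96686
Parallel (cooling-tower fan and chiller compressor): 1 − (1 − 0.90756)(1 − 0.94507) = 0.99492
Series ([0.96686] and [0.99492]): 0.96686 × 0.99492 = 0.962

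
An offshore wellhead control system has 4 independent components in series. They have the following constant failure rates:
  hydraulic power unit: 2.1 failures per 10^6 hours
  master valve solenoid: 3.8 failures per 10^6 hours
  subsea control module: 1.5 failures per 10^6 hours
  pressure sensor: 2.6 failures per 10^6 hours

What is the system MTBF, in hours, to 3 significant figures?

100000

Series of exponential components: λ_sys = Σ λ_i
λ_sys = 0.0000021 + 0.0000038 + 0.0000015 + 0.0000026 = 1.0000e-05 /h
MTBF = 1 / λ_sys = 100000 h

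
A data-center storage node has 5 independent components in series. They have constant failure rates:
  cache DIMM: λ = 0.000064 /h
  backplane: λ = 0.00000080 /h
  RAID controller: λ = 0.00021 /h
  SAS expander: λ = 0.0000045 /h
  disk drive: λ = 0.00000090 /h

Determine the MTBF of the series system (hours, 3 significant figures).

Series of exponential components: λ_sys = Σ λ_i
λ_sys = 0.000064 + 0.00000080 + 0.00021 + 0.0000045 + 0.00000090 = 2.8020e-04 /h
MTBF = 1 / λ_sys = 3570 h

3570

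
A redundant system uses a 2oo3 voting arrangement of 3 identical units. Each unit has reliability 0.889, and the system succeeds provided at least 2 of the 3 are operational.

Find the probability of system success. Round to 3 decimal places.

0.966

R = Σ_{i=2}^{3} C(3,i) p^i (1−p)^{3−i} with p = 0.889
C(3,2)·0.889^2·0.111^1 = 0.26318
C(3,3)·0.889^3·0.111^0 = 0.70260
Sum = 0.966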